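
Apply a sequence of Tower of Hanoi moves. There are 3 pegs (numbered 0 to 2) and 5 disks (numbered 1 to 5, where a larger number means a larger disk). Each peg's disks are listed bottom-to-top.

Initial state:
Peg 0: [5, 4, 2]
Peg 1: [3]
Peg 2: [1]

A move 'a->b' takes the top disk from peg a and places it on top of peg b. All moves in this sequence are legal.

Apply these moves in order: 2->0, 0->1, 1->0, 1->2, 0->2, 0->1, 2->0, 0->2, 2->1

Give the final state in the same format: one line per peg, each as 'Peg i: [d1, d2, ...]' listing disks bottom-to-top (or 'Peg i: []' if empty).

Answer: Peg 0: [5, 4]
Peg 1: [2, 1]
Peg 2: [3]

Derivation:
After move 1 (2->0):
Peg 0: [5, 4, 2, 1]
Peg 1: [3]
Peg 2: []

After move 2 (0->1):
Peg 0: [5, 4, 2]
Peg 1: [3, 1]
Peg 2: []

After move 3 (1->0):
Peg 0: [5, 4, 2, 1]
Peg 1: [3]
Peg 2: []

After move 4 (1->2):
Peg 0: [5, 4, 2, 1]
Peg 1: []
Peg 2: [3]

After move 5 (0->2):
Peg 0: [5, 4, 2]
Peg 1: []
Peg 2: [3, 1]

After move 6 (0->1):
Peg 0: [5, 4]
Peg 1: [2]
Peg 2: [3, 1]

After move 7 (2->0):
Peg 0: [5, 4, 1]
Peg 1: [2]
Peg 2: [3]

After move 8 (0->2):
Peg 0: [5, 4]
Peg 1: [2]
Peg 2: [3, 1]

After move 9 (2->1):
Peg 0: [5, 4]
Peg 1: [2, 1]
Peg 2: [3]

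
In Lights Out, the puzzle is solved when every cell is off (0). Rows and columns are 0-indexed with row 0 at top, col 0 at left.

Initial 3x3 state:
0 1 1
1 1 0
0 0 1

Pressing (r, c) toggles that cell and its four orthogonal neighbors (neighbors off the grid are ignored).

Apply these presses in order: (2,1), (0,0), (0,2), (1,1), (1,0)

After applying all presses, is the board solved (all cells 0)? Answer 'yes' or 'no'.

Answer: yes

Derivation:
After press 1 at (2,1):
0 1 1
1 0 0
1 1 0

After press 2 at (0,0):
1 0 1
0 0 0
1 1 0

After press 3 at (0,2):
1 1 0
0 0 1
1 1 0

After press 4 at (1,1):
1 0 0
1 1 0
1 0 0

After press 5 at (1,0):
0 0 0
0 0 0
0 0 0

Lights still on: 0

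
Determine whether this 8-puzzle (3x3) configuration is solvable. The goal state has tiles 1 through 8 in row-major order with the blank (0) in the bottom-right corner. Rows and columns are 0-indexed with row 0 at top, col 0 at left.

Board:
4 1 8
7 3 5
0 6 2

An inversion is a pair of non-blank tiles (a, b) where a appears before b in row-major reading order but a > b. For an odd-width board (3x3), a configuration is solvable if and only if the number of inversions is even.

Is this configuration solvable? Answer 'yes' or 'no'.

Inversions (pairs i<j in row-major order where tile[i] > tile[j] > 0): 15
15 is odd, so the puzzle is not solvable.

Answer: no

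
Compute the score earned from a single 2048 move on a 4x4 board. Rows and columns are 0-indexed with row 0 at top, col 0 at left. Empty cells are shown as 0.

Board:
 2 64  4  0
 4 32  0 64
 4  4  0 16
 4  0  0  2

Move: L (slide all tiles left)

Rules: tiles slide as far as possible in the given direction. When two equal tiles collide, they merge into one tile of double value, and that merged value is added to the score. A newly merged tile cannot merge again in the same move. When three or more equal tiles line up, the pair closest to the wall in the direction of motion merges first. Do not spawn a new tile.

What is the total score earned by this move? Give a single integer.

Slide left:
row 0: [2, 64, 4, 0] -> [2, 64, 4, 0]  score +0 (running 0)
row 1: [4, 32, 0, 64] -> [4, 32, 64, 0]  score +0 (running 0)
row 2: [4, 4, 0, 16] -> [8, 16, 0, 0]  score +8 (running 8)
row 3: [4, 0, 0, 2] -> [4, 2, 0, 0]  score +0 (running 8)
Board after move:
 2 64  4  0
 4 32 64  0
 8 16  0  0
 4  2  0  0

Answer: 8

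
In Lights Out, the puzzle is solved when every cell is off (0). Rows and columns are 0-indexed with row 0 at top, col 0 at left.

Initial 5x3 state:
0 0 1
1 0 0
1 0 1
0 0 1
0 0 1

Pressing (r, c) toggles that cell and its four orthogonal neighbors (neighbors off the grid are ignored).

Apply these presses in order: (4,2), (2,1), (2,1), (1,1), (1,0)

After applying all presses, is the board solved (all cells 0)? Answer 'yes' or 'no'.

Answer: no

Derivation:
After press 1 at (4,2):
0 0 1
1 0 0
1 0 1
0 0 0
0 1 0

After press 2 at (2,1):
0 0 1
1 1 0
0 1 0
0 1 0
0 1 0

After press 3 at (2,1):
0 0 1
1 0 0
1 0 1
0 0 0
0 1 0

After press 4 at (1,1):
0 1 1
0 1 1
1 1 1
0 0 0
0 1 0

After press 5 at (1,0):
1 1 1
1 0 1
0 1 1
0 0 0
0 1 0

Lights still on: 8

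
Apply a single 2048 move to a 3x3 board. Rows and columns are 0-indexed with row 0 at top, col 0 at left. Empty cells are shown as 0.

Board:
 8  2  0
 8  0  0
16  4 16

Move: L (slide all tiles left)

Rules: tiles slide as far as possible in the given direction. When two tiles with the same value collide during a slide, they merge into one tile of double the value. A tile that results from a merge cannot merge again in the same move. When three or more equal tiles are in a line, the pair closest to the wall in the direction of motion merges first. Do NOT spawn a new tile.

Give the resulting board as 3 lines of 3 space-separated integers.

Slide left:
row 0: [8, 2, 0] -> [8, 2, 0]
row 1: [8, 0, 0] -> [8, 0, 0]
row 2: [16, 4, 16] -> [16, 4, 16]

Answer:  8  2  0
 8  0  0
16  4 16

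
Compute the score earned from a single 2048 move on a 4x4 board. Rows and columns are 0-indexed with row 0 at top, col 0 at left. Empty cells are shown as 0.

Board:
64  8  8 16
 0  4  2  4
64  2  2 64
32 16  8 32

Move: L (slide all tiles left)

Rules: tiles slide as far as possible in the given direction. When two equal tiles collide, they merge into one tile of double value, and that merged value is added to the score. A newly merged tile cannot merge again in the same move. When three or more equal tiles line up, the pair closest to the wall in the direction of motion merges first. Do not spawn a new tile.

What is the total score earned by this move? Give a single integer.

Slide left:
row 0: [64, 8, 8, 16] -> [64, 16, 16, 0]  score +16 (running 16)
row 1: [0, 4, 2, 4] -> [4, 2, 4, 0]  score +0 (running 16)
row 2: [64, 2, 2, 64] -> [64, 4, 64, 0]  score +4 (running 20)
row 3: [32, 16, 8, 32] -> [32, 16, 8, 32]  score +0 (running 20)
Board after move:
64 16 16  0
 4  2  4  0
64  4 64  0
32 16  8 32

Answer: 20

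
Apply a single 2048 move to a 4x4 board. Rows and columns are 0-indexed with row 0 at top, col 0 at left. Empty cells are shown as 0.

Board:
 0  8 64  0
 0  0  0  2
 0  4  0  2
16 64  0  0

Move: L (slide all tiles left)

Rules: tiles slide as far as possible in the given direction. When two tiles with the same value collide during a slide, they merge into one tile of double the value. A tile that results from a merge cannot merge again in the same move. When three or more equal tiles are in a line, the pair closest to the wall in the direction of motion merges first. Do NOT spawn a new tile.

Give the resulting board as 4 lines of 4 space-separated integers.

Answer:  8 64  0  0
 2  0  0  0
 4  2  0  0
16 64  0  0

Derivation:
Slide left:
row 0: [0, 8, 64, 0] -> [8, 64, 0, 0]
row 1: [0, 0, 0, 2] -> [2, 0, 0, 0]
row 2: [0, 4, 0, 2] -> [4, 2, 0, 0]
row 3: [16, 64, 0, 0] -> [16, 64, 0, 0]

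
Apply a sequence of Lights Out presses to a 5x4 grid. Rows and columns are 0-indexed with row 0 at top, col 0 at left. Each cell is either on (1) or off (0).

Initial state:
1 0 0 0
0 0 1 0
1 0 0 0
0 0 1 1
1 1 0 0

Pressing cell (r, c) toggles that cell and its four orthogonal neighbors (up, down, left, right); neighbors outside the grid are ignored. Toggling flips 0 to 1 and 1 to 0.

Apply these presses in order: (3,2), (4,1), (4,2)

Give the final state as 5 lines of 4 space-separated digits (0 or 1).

Answer: 1 0 0 0
0 0 1 0
1 0 1 0
0 0 1 0
0 1 1 1

Derivation:
After press 1 at (3,2):
1 0 0 0
0 0 1 0
1 0 1 0
0 1 0 0
1 1 1 0

After press 2 at (4,1):
1 0 0 0
0 0 1 0
1 0 1 0
0 0 0 0
0 0 0 0

After press 3 at (4,2):
1 0 0 0
0 0 1 0
1 0 1 0
0 0 1 0
0 1 1 1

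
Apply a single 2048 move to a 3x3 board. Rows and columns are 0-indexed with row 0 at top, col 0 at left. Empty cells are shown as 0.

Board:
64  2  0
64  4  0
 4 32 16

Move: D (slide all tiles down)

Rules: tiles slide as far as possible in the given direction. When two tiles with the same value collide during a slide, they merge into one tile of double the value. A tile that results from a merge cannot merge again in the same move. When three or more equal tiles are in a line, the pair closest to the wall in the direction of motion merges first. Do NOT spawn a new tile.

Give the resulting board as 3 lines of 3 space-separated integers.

Slide down:
col 0: [64, 64, 4] -> [0, 128, 4]
col 1: [2, 4, 32] -> [2, 4, 32]
col 2: [0, 0, 16] -> [0, 0, 16]

Answer:   0   2   0
128   4   0
  4  32  16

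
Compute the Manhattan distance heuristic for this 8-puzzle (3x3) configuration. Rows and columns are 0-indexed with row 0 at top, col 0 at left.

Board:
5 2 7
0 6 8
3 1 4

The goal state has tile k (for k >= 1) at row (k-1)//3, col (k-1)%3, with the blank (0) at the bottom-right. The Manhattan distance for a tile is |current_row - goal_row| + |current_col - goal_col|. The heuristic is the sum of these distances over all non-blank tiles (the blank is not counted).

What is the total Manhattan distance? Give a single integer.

Tile 5: (0,0)->(1,1) = 2
Tile 2: (0,1)->(0,1) = 0
Tile 7: (0,2)->(2,0) = 4
Tile 6: (1,1)->(1,2) = 1
Tile 8: (1,2)->(2,1) = 2
Tile 3: (2,0)->(0,2) = 4
Tile 1: (2,1)->(0,0) = 3
Tile 4: (2,2)->(1,0) = 3
Sum: 2 + 0 + 4 + 1 + 2 + 4 + 3 + 3 = 19

Answer: 19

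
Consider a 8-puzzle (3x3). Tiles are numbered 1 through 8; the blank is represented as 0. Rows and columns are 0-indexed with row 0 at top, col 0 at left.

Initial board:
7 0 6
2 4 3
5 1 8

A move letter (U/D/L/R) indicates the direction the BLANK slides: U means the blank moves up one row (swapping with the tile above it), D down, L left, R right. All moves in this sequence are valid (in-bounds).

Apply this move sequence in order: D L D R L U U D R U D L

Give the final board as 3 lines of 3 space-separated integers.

After move 1 (D):
7 4 6
2 0 3
5 1 8

After move 2 (L):
7 4 6
0 2 3
5 1 8

After move 3 (D):
7 4 6
5 2 3
0 1 8

After move 4 (R):
7 4 6
5 2 3
1 0 8

After move 5 (L):
7 4 6
5 2 3
0 1 8

After move 6 (U):
7 4 6
0 2 3
5 1 8

After move 7 (U):
0 4 6
7 2 3
5 1 8

After move 8 (D):
7 4 6
0 2 3
5 1 8

After move 9 (R):
7 4 6
2 0 3
5 1 8

After move 10 (U):
7 0 6
2 4 3
5 1 8

After move 11 (D):
7 4 6
2 0 3
5 1 8

After move 12 (L):
7 4 6
0 2 3
5 1 8

Answer: 7 4 6
0 2 3
5 1 8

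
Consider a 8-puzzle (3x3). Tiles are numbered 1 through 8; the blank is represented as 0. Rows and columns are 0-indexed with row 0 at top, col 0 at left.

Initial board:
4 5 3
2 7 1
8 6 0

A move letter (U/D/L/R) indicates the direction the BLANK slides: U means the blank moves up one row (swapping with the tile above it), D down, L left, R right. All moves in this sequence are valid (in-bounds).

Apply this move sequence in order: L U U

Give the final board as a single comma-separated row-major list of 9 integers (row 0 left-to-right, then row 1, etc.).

After move 1 (L):
4 5 3
2 7 1
8 0 6

After move 2 (U):
4 5 3
2 0 1
8 7 6

After move 3 (U):
4 0 3
2 5 1
8 7 6

Answer: 4, 0, 3, 2, 5, 1, 8, 7, 6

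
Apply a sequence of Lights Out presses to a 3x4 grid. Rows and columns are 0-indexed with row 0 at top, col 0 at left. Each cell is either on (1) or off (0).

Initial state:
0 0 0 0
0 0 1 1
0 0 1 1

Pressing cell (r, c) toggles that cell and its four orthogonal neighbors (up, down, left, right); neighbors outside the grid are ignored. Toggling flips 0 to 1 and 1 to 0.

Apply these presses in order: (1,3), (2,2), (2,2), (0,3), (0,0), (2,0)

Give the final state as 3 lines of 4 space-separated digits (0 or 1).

Answer: 1 1 1 0
0 0 0 1
1 1 1 0

Derivation:
After press 1 at (1,3):
0 0 0 1
0 0 0 0
0 0 1 0

After press 2 at (2,2):
0 0 0 1
0 0 1 0
0 1 0 1

After press 3 at (2,2):
0 0 0 1
0 0 0 0
0 0 1 0

After press 4 at (0,3):
0 0 1 0
0 0 0 1
0 0 1 0

After press 5 at (0,0):
1 1 1 0
1 0 0 1
0 0 1 0

After press 6 at (2,0):
1 1 1 0
0 0 0 1
1 1 1 0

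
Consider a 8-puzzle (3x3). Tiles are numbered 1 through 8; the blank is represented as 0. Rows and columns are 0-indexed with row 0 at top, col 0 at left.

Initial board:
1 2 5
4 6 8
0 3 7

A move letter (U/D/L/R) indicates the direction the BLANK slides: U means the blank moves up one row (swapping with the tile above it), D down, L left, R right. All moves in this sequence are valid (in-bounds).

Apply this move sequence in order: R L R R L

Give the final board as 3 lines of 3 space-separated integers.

After move 1 (R):
1 2 5
4 6 8
3 0 7

After move 2 (L):
1 2 5
4 6 8
0 3 7

After move 3 (R):
1 2 5
4 6 8
3 0 7

After move 4 (R):
1 2 5
4 6 8
3 7 0

After move 5 (L):
1 2 5
4 6 8
3 0 7

Answer: 1 2 5
4 6 8
3 0 7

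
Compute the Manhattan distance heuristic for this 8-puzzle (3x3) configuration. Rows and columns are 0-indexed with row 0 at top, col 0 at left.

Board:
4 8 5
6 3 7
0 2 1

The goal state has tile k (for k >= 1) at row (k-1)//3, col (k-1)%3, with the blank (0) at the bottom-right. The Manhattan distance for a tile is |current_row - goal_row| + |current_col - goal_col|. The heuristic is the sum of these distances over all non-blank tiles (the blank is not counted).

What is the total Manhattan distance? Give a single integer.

Tile 4: (0,0)->(1,0) = 1
Tile 8: (0,1)->(2,1) = 2
Tile 5: (0,2)->(1,1) = 2
Tile 6: (1,0)->(1,2) = 2
Tile 3: (1,1)->(0,2) = 2
Tile 7: (1,2)->(2,0) = 3
Tile 2: (2,1)->(0,1) = 2
Tile 1: (2,2)->(0,0) = 4
Sum: 1 + 2 + 2 + 2 + 2 + 3 + 2 + 4 = 18

Answer: 18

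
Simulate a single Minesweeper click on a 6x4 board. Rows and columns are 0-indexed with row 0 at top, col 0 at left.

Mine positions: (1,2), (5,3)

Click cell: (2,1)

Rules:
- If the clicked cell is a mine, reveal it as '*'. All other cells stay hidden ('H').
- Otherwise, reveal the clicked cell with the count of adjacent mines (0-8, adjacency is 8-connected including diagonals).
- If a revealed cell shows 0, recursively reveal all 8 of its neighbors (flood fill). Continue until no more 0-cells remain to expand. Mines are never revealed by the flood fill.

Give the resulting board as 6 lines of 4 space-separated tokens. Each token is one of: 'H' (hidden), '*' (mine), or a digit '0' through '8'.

H H H H
H H H H
H 1 H H
H H H H
H H H H
H H H H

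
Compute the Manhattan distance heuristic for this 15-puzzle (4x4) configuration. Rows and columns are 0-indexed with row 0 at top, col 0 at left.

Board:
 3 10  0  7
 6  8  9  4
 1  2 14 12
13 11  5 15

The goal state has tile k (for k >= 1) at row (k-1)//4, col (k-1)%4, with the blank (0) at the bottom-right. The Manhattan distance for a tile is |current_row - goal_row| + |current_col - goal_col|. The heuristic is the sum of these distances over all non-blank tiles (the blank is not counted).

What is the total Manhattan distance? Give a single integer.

Answer: 26

Derivation:
Tile 3: at (0,0), goal (0,2), distance |0-0|+|0-2| = 2
Tile 10: at (0,1), goal (2,1), distance |0-2|+|1-1| = 2
Tile 7: at (0,3), goal (1,2), distance |0-1|+|3-2| = 2
Tile 6: at (1,0), goal (1,1), distance |1-1|+|0-1| = 1
Tile 8: at (1,1), goal (1,3), distance |1-1|+|1-3| = 2
Tile 9: at (1,2), goal (2,0), distance |1-2|+|2-0| = 3
Tile 4: at (1,3), goal (0,3), distance |1-0|+|3-3| = 1
Tile 1: at (2,0), goal (0,0), distance |2-0|+|0-0| = 2
Tile 2: at (2,1), goal (0,1), distance |2-0|+|1-1| = 2
Tile 14: at (2,2), goal (3,1), distance |2-3|+|2-1| = 2
Tile 12: at (2,3), goal (2,3), distance |2-2|+|3-3| = 0
Tile 13: at (3,0), goal (3,0), distance |3-3|+|0-0| = 0
Tile 11: at (3,1), goal (2,2), distance |3-2|+|1-2| = 2
Tile 5: at (3,2), goal (1,0), distance |3-1|+|2-0| = 4
Tile 15: at (3,3), goal (3,2), distance |3-3|+|3-2| = 1
Sum: 2 + 2 + 2 + 1 + 2 + 3 + 1 + 2 + 2 + 2 + 0 + 0 + 2 + 4 + 1 = 26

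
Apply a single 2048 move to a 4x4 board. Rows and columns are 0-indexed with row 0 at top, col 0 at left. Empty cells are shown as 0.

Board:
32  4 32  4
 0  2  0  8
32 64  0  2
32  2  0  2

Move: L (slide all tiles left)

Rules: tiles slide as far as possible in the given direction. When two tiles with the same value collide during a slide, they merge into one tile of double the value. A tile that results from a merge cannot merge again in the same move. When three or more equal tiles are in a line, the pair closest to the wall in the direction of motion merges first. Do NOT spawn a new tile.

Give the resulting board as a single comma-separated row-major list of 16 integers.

Answer: 32, 4, 32, 4, 2, 8, 0, 0, 32, 64, 2, 0, 32, 4, 0, 0

Derivation:
Slide left:
row 0: [32, 4, 32, 4] -> [32, 4, 32, 4]
row 1: [0, 2, 0, 8] -> [2, 8, 0, 0]
row 2: [32, 64, 0, 2] -> [32, 64, 2, 0]
row 3: [32, 2, 0, 2] -> [32, 4, 0, 0]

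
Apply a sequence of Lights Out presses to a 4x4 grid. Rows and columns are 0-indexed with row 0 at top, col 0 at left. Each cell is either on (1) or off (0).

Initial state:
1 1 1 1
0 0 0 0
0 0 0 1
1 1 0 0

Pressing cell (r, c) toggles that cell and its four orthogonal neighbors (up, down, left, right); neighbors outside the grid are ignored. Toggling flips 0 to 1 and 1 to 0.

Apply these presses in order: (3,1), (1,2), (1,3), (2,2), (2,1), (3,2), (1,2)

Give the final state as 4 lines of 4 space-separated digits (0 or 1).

Answer: 1 1 1 0
0 1 0 1
1 1 1 1
0 0 1 1

Derivation:
After press 1 at (3,1):
1 1 1 1
0 0 0 0
0 1 0 1
0 0 1 0

After press 2 at (1,2):
1 1 0 1
0 1 1 1
0 1 1 1
0 0 1 0

After press 3 at (1,3):
1 1 0 0
0 1 0 0
0 1 1 0
0 0 1 0

After press 4 at (2,2):
1 1 0 0
0 1 1 0
0 0 0 1
0 0 0 0

After press 5 at (2,1):
1 1 0 0
0 0 1 0
1 1 1 1
0 1 0 0

After press 6 at (3,2):
1 1 0 0
0 0 1 0
1 1 0 1
0 0 1 1

After press 7 at (1,2):
1 1 1 0
0 1 0 1
1 1 1 1
0 0 1 1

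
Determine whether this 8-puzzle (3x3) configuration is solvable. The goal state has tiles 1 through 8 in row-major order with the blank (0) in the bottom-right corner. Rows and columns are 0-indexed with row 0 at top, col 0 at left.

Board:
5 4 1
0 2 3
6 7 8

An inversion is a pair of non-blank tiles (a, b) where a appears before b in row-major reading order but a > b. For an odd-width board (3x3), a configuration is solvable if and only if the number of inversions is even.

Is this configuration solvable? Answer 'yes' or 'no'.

Answer: no

Derivation:
Inversions (pairs i<j in row-major order where tile[i] > tile[j] > 0): 7
7 is odd, so the puzzle is not solvable.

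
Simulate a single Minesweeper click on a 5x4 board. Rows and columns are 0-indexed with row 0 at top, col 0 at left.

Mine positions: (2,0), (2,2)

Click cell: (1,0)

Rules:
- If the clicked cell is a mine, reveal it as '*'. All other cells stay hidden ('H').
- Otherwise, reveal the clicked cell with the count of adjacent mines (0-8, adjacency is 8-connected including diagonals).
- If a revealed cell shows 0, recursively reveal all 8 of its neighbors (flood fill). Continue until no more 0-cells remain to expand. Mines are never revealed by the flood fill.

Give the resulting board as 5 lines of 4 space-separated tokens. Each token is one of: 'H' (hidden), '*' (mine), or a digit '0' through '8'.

H H H H
1 H H H
H H H H
H H H H
H H H H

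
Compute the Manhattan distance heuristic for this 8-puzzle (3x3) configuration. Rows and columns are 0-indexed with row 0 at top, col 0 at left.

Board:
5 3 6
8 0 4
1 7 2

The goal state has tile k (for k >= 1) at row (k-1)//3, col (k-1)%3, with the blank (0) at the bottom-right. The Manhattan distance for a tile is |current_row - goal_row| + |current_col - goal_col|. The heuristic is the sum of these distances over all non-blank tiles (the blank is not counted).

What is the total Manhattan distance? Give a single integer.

Tile 5: (0,0)->(1,1) = 2
Tile 3: (0,1)->(0,2) = 1
Tile 6: (0,2)->(1,2) = 1
Tile 8: (1,0)->(2,1) = 2
Tile 4: (1,2)->(1,0) = 2
Tile 1: (2,0)->(0,0) = 2
Tile 7: (2,1)->(2,0) = 1
Tile 2: (2,2)->(0,1) = 3
Sum: 2 + 1 + 1 + 2 + 2 + 2 + 1 + 3 = 14

Answer: 14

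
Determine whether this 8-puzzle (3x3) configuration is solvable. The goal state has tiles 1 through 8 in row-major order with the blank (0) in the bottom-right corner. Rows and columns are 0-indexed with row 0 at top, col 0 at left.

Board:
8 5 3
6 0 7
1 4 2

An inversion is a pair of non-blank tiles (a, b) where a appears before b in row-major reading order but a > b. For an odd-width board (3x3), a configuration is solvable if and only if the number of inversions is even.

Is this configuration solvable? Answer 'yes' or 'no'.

Inversions (pairs i<j in row-major order where tile[i] > tile[j] > 0): 20
20 is even, so the puzzle is solvable.

Answer: yes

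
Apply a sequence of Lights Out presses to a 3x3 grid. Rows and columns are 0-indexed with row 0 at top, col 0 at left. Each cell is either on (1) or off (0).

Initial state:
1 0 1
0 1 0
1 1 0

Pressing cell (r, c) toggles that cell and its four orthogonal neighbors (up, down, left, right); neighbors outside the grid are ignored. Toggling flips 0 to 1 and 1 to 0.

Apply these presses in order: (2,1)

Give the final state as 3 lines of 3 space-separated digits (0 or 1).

Answer: 1 0 1
0 0 0
0 0 1

Derivation:
After press 1 at (2,1):
1 0 1
0 0 0
0 0 1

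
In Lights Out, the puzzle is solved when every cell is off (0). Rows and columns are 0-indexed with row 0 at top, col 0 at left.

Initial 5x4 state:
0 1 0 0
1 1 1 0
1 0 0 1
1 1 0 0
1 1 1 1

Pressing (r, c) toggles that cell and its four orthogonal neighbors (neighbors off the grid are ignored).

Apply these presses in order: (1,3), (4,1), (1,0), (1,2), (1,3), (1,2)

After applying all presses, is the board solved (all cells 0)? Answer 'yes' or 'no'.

Answer: no

Derivation:
After press 1 at (1,3):
0 1 0 1
1 1 0 1
1 0 0 0
1 1 0 0
1 1 1 1

After press 2 at (4,1):
0 1 0 1
1 1 0 1
1 0 0 0
1 0 0 0
0 0 0 1

After press 3 at (1,0):
1 1 0 1
0 0 0 1
0 0 0 0
1 0 0 0
0 0 0 1

After press 4 at (1,2):
1 1 1 1
0 1 1 0
0 0 1 0
1 0 0 0
0 0 0 1

After press 5 at (1,3):
1 1 1 0
0 1 0 1
0 0 1 1
1 0 0 0
0 0 0 1

After press 6 at (1,2):
1 1 0 0
0 0 1 0
0 0 0 1
1 0 0 0
0 0 0 1

Lights still on: 6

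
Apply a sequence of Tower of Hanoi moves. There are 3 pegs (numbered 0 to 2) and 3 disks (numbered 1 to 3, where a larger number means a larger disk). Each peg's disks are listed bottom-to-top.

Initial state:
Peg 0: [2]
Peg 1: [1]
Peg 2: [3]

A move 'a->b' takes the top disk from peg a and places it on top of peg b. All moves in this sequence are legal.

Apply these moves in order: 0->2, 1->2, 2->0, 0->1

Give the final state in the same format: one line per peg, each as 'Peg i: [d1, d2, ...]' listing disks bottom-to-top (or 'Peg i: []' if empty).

After move 1 (0->2):
Peg 0: []
Peg 1: [1]
Peg 2: [3, 2]

After move 2 (1->2):
Peg 0: []
Peg 1: []
Peg 2: [3, 2, 1]

After move 3 (2->0):
Peg 0: [1]
Peg 1: []
Peg 2: [3, 2]

After move 4 (0->1):
Peg 0: []
Peg 1: [1]
Peg 2: [3, 2]

Answer: Peg 0: []
Peg 1: [1]
Peg 2: [3, 2]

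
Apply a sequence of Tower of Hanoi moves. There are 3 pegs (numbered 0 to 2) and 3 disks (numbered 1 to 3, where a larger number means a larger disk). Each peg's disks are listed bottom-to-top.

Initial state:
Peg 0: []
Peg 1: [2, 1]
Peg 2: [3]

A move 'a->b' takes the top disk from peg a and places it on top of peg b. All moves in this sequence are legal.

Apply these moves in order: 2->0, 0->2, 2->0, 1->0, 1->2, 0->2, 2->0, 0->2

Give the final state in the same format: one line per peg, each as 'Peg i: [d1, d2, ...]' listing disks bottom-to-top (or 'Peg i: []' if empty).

After move 1 (2->0):
Peg 0: [3]
Peg 1: [2, 1]
Peg 2: []

After move 2 (0->2):
Peg 0: []
Peg 1: [2, 1]
Peg 2: [3]

After move 3 (2->0):
Peg 0: [3]
Peg 1: [2, 1]
Peg 2: []

After move 4 (1->0):
Peg 0: [3, 1]
Peg 1: [2]
Peg 2: []

After move 5 (1->2):
Peg 0: [3, 1]
Peg 1: []
Peg 2: [2]

After move 6 (0->2):
Peg 0: [3]
Peg 1: []
Peg 2: [2, 1]

After move 7 (2->0):
Peg 0: [3, 1]
Peg 1: []
Peg 2: [2]

After move 8 (0->2):
Peg 0: [3]
Peg 1: []
Peg 2: [2, 1]

Answer: Peg 0: [3]
Peg 1: []
Peg 2: [2, 1]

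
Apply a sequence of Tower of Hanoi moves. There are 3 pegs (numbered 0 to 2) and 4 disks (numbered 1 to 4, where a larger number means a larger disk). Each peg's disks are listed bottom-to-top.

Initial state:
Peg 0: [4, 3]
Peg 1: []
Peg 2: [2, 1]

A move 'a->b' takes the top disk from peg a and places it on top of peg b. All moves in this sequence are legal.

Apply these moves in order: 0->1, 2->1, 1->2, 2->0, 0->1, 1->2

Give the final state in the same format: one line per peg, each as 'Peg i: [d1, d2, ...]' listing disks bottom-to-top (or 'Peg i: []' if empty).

After move 1 (0->1):
Peg 0: [4]
Peg 1: [3]
Peg 2: [2, 1]

After move 2 (2->1):
Peg 0: [4]
Peg 1: [3, 1]
Peg 2: [2]

After move 3 (1->2):
Peg 0: [4]
Peg 1: [3]
Peg 2: [2, 1]

After move 4 (2->0):
Peg 0: [4, 1]
Peg 1: [3]
Peg 2: [2]

After move 5 (0->1):
Peg 0: [4]
Peg 1: [3, 1]
Peg 2: [2]

After move 6 (1->2):
Peg 0: [4]
Peg 1: [3]
Peg 2: [2, 1]

Answer: Peg 0: [4]
Peg 1: [3]
Peg 2: [2, 1]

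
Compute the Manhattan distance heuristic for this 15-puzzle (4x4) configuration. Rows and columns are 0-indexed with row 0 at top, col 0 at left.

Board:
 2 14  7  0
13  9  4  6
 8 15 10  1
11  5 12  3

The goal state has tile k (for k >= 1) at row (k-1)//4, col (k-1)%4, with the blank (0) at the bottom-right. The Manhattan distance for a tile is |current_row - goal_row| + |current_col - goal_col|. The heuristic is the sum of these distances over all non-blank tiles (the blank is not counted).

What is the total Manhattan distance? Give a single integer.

Tile 2: at (0,0), goal (0,1), distance |0-0|+|0-1| = 1
Tile 14: at (0,1), goal (3,1), distance |0-3|+|1-1| = 3
Tile 7: at (0,2), goal (1,2), distance |0-1|+|2-2| = 1
Tile 13: at (1,0), goal (3,0), distance |1-3|+|0-0| = 2
Tile 9: at (1,1), goal (2,0), distance |1-2|+|1-0| = 2
Tile 4: at (1,2), goal (0,3), distance |1-0|+|2-3| = 2
Tile 6: at (1,3), goal (1,1), distance |1-1|+|3-1| = 2
Tile 8: at (2,0), goal (1,3), distance |2-1|+|0-3| = 4
Tile 15: at (2,1), goal (3,2), distance |2-3|+|1-2| = 2
Tile 10: at (2,2), goal (2,1), distance |2-2|+|2-1| = 1
Tile 1: at (2,3), goal (0,0), distance |2-0|+|3-0| = 5
Tile 11: at (3,0), goal (2,2), distance |3-2|+|0-2| = 3
Tile 5: at (3,1), goal (1,0), distance |3-1|+|1-0| = 3
Tile 12: at (3,2), goal (2,3), distance |3-2|+|2-3| = 2
Tile 3: at (3,3), goal (0,2), distance |3-0|+|3-2| = 4
Sum: 1 + 3 + 1 + 2 + 2 + 2 + 2 + 4 + 2 + 1 + 5 + 3 + 3 + 2 + 4 = 37

Answer: 37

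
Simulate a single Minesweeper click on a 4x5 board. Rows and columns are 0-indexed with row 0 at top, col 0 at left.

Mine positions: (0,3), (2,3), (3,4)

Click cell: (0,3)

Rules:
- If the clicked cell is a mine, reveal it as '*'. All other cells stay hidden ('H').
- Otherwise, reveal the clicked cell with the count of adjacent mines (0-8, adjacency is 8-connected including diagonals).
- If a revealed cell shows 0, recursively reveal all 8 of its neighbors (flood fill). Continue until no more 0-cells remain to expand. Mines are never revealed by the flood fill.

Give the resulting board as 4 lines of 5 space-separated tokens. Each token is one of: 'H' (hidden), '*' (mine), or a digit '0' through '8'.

H H H * H
H H H H H
H H H H H
H H H H H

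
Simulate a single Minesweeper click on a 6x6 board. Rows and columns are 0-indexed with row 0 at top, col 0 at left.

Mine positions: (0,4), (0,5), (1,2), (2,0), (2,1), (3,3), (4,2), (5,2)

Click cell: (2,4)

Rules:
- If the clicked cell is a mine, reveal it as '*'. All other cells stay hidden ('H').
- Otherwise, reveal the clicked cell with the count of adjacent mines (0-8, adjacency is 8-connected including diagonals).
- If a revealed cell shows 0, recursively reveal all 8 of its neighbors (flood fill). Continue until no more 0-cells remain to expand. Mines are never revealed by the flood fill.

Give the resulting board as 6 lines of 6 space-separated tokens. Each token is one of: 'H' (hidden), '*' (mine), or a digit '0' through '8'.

H H H H H H
H H H H H H
H H H H 1 H
H H H H H H
H H H H H H
H H H H H H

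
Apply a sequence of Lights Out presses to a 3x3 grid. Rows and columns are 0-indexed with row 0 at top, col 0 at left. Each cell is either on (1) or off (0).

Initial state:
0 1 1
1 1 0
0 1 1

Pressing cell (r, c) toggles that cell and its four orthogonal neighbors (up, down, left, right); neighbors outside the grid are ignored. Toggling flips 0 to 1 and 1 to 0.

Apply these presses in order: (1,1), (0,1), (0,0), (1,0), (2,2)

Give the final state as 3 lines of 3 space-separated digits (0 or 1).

Answer: 1 0 0
0 0 0
1 1 0

Derivation:
After press 1 at (1,1):
0 0 1
0 0 1
0 0 1

After press 2 at (0,1):
1 1 0
0 1 1
0 0 1

After press 3 at (0,0):
0 0 0
1 1 1
0 0 1

After press 4 at (1,0):
1 0 0
0 0 1
1 0 1

After press 5 at (2,2):
1 0 0
0 0 0
1 1 0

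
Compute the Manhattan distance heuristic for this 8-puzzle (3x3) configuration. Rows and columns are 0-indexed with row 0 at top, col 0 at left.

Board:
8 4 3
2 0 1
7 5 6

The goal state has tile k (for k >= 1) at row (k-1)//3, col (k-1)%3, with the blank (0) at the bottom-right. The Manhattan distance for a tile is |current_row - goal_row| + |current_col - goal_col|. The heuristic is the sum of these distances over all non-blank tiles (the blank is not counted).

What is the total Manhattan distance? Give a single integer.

Answer: 12

Derivation:
Tile 8: at (0,0), goal (2,1), distance |0-2|+|0-1| = 3
Tile 4: at (0,1), goal (1,0), distance |0-1|+|1-0| = 2
Tile 3: at (0,2), goal (0,2), distance |0-0|+|2-2| = 0
Tile 2: at (1,0), goal (0,1), distance |1-0|+|0-1| = 2
Tile 1: at (1,2), goal (0,0), distance |1-0|+|2-0| = 3
Tile 7: at (2,0), goal (2,0), distance |2-2|+|0-0| = 0
Tile 5: at (2,1), goal (1,1), distance |2-1|+|1-1| = 1
Tile 6: at (2,2), goal (1,2), distance |2-1|+|2-2| = 1
Sum: 3 + 2 + 0 + 2 + 3 + 0 + 1 + 1 = 12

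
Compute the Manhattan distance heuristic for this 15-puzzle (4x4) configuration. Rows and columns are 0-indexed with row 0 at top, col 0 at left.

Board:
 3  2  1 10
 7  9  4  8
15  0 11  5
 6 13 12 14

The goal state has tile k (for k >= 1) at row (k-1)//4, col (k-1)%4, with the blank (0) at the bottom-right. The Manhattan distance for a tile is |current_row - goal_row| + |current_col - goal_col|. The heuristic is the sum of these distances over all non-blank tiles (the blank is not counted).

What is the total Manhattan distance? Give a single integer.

Tile 3: (0,0)->(0,2) = 2
Tile 2: (0,1)->(0,1) = 0
Tile 1: (0,2)->(0,0) = 2
Tile 10: (0,3)->(2,1) = 4
Tile 7: (1,0)->(1,2) = 2
Tile 9: (1,1)->(2,0) = 2
Tile 4: (1,2)->(0,3) = 2
Tile 8: (1,3)->(1,3) = 0
Tile 15: (2,0)->(3,2) = 3
Tile 11: (2,2)->(2,2) = 0
Tile 5: (2,3)->(1,0) = 4
Tile 6: (3,0)->(1,1) = 3
Tile 13: (3,1)->(3,0) = 1
Tile 12: (3,2)->(2,3) = 2
Tile 14: (3,3)->(3,1) = 2
Sum: 2 + 0 + 2 + 4 + 2 + 2 + 2 + 0 + 3 + 0 + 4 + 3 + 1 + 2 + 2 = 29

Answer: 29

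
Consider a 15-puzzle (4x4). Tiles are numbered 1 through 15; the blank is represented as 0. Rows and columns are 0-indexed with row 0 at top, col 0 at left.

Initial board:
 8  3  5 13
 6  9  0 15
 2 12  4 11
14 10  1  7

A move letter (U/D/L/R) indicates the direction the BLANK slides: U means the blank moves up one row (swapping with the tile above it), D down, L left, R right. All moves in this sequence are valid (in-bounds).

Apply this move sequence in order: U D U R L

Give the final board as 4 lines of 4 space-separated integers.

After move 1 (U):
 8  3  0 13
 6  9  5 15
 2 12  4 11
14 10  1  7

After move 2 (D):
 8  3  5 13
 6  9  0 15
 2 12  4 11
14 10  1  7

After move 3 (U):
 8  3  0 13
 6  9  5 15
 2 12  4 11
14 10  1  7

After move 4 (R):
 8  3 13  0
 6  9  5 15
 2 12  4 11
14 10  1  7

After move 5 (L):
 8  3  0 13
 6  9  5 15
 2 12  4 11
14 10  1  7

Answer:  8  3  0 13
 6  9  5 15
 2 12  4 11
14 10  1  7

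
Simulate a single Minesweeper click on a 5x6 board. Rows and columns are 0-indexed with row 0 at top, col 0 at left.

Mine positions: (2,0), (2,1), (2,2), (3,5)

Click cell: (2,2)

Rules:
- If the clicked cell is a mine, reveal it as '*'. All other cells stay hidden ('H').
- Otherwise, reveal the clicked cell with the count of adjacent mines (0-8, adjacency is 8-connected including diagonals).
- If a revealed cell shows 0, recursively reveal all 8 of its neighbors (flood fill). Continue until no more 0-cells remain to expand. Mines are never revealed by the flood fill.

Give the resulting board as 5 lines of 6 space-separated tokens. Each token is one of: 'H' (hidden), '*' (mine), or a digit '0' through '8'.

H H H H H H
H H H H H H
H H * H H H
H H H H H H
H H H H H H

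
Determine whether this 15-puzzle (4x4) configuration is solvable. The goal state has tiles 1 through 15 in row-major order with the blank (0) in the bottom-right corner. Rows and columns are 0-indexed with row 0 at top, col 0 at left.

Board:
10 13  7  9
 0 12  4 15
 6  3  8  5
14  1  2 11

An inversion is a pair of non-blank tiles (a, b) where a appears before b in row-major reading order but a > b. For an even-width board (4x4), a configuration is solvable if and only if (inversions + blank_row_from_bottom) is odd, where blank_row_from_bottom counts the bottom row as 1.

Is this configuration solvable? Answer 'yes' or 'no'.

Answer: yes

Derivation:
Inversions: 66
Blank is in row 1 (0-indexed from top), which is row 3 counting from the bottom (bottom = 1).
66 + 3 = 69, which is odd, so the puzzle is solvable.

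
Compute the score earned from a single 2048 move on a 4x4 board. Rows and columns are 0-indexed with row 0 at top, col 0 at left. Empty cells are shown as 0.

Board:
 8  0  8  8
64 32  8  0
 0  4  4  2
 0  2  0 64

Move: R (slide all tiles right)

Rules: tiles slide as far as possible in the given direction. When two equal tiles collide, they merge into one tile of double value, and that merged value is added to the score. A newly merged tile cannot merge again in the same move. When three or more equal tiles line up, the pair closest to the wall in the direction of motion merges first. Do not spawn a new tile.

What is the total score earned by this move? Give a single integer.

Slide right:
row 0: [8, 0, 8, 8] -> [0, 0, 8, 16]  score +16 (running 16)
row 1: [64, 32, 8, 0] -> [0, 64, 32, 8]  score +0 (running 16)
row 2: [0, 4, 4, 2] -> [0, 0, 8, 2]  score +8 (running 24)
row 3: [0, 2, 0, 64] -> [0, 0, 2, 64]  score +0 (running 24)
Board after move:
 0  0  8 16
 0 64 32  8
 0  0  8  2
 0  0  2 64

Answer: 24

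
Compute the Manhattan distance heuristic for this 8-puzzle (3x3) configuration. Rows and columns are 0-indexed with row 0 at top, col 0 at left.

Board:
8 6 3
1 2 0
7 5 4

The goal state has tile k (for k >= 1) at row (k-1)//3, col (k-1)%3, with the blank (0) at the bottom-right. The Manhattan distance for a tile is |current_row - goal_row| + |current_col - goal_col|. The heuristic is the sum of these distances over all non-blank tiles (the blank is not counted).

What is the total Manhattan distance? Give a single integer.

Answer: 11

Derivation:
Tile 8: at (0,0), goal (2,1), distance |0-2|+|0-1| = 3
Tile 6: at (0,1), goal (1,2), distance |0-1|+|1-2| = 2
Tile 3: at (0,2), goal (0,2), distance |0-0|+|2-2| = 0
Tile 1: at (1,0), goal (0,0), distance |1-0|+|0-0| = 1
Tile 2: at (1,1), goal (0,1), distance |1-0|+|1-1| = 1
Tile 7: at (2,0), goal (2,0), distance |2-2|+|0-0| = 0
Tile 5: at (2,1), goal (1,1), distance |2-1|+|1-1| = 1
Tile 4: at (2,2), goal (1,0), distance |2-1|+|2-0| = 3
Sum: 3 + 2 + 0 + 1 + 1 + 0 + 1 + 3 = 11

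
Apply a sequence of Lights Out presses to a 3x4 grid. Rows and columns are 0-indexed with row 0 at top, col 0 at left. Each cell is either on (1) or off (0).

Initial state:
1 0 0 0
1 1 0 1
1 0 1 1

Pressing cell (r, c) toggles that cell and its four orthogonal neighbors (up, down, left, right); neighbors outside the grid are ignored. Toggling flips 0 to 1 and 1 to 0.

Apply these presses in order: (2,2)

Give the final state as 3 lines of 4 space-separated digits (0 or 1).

Answer: 1 0 0 0
1 1 1 1
1 1 0 0

Derivation:
After press 1 at (2,2):
1 0 0 0
1 1 1 1
1 1 0 0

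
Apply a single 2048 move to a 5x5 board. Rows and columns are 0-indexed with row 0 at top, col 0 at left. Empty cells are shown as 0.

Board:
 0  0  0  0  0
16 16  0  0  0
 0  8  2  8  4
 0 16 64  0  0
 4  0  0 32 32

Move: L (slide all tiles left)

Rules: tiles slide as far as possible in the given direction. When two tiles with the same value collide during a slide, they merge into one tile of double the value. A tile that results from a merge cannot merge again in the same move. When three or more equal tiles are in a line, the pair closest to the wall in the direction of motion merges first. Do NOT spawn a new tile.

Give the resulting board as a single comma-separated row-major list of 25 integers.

Slide left:
row 0: [0, 0, 0, 0, 0] -> [0, 0, 0, 0, 0]
row 1: [16, 16, 0, 0, 0] -> [32, 0, 0, 0, 0]
row 2: [0, 8, 2, 8, 4] -> [8, 2, 8, 4, 0]
row 3: [0, 16, 64, 0, 0] -> [16, 64, 0, 0, 0]
row 4: [4, 0, 0, 32, 32] -> [4, 64, 0, 0, 0]

Answer: 0, 0, 0, 0, 0, 32, 0, 0, 0, 0, 8, 2, 8, 4, 0, 16, 64, 0, 0, 0, 4, 64, 0, 0, 0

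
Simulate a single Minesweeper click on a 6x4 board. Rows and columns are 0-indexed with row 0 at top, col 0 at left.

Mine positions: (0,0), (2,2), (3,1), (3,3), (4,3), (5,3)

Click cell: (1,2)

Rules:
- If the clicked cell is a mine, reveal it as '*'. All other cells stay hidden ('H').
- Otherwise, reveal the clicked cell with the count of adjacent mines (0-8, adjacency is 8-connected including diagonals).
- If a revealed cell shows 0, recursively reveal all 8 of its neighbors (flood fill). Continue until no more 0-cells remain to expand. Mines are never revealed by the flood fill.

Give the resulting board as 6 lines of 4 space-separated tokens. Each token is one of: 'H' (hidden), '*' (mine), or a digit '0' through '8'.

H H H H
H H 1 H
H H H H
H H H H
H H H H
H H H H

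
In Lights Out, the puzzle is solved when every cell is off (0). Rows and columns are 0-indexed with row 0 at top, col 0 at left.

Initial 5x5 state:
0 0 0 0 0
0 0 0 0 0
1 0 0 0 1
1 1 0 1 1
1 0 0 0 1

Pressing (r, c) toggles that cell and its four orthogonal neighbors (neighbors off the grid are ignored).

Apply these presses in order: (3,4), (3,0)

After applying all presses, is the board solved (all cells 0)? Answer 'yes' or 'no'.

After press 1 at (3,4):
0 0 0 0 0
0 0 0 0 0
1 0 0 0 0
1 1 0 0 0
1 0 0 0 0

After press 2 at (3,0):
0 0 0 0 0
0 0 0 0 0
0 0 0 0 0
0 0 0 0 0
0 0 0 0 0

Lights still on: 0

Answer: yes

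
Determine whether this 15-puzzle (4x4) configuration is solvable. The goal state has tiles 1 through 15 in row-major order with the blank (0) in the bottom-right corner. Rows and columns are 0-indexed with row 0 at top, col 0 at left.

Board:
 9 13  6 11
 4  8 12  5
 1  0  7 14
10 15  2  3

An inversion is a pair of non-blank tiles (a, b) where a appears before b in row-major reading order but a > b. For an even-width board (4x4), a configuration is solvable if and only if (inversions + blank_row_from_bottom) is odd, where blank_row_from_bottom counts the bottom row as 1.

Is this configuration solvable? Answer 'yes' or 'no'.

Answer: no

Derivation:
Inversions: 58
Blank is in row 2 (0-indexed from top), which is row 2 counting from the bottom (bottom = 1).
58 + 2 = 60, which is even, so the puzzle is not solvable.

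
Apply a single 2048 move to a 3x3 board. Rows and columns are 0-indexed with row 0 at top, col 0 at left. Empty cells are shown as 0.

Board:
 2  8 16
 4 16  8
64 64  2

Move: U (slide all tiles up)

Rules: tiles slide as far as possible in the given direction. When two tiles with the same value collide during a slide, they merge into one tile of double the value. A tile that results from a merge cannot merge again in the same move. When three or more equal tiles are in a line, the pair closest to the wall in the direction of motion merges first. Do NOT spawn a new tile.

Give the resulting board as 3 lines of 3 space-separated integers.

Slide up:
col 0: [2, 4, 64] -> [2, 4, 64]
col 1: [8, 16, 64] -> [8, 16, 64]
col 2: [16, 8, 2] -> [16, 8, 2]

Answer:  2  8 16
 4 16  8
64 64  2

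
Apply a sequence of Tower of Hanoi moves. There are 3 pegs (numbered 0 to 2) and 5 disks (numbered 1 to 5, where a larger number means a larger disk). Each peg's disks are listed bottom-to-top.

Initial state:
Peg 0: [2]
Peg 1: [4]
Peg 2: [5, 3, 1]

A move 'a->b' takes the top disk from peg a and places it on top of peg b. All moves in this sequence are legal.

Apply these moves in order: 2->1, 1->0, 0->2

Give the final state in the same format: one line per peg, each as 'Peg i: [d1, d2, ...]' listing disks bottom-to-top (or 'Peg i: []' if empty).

After move 1 (2->1):
Peg 0: [2]
Peg 1: [4, 1]
Peg 2: [5, 3]

After move 2 (1->0):
Peg 0: [2, 1]
Peg 1: [4]
Peg 2: [5, 3]

After move 3 (0->2):
Peg 0: [2]
Peg 1: [4]
Peg 2: [5, 3, 1]

Answer: Peg 0: [2]
Peg 1: [4]
Peg 2: [5, 3, 1]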